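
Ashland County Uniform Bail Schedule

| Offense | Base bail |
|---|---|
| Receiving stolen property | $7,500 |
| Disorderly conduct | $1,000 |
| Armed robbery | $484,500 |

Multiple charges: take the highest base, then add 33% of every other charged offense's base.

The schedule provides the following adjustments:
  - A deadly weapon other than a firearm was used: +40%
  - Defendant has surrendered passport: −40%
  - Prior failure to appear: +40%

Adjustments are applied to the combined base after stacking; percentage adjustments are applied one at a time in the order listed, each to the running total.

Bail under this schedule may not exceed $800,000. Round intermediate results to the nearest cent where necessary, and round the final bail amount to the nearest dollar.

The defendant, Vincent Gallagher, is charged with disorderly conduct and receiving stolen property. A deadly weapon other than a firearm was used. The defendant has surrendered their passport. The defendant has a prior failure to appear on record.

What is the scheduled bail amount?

Base amounts from the schedule: disorderly conduct $1,000; receiving stolen property $7,500.
Stacking rule: highest base plus 33% of each additional charge. Highest is receiving stolen property at $7,500. Additional: $1,000 × 33% = $330. Combined base = $7,500 + $330 = $7,830.
A deadly weapon other than a firearm was used (+40%): $7,830 × 1.4 = $10,962.
Defendant has surrendered passport (−40%): $10,962 × 0.6 = $6,577.20.
Prior failure to appear (+40%): $6,577.20 × 1.4 = $9,208.08.
$9,208.08 is within the $800,000 maximum.
Rounded to the nearest dollar: $9,208.

$9,208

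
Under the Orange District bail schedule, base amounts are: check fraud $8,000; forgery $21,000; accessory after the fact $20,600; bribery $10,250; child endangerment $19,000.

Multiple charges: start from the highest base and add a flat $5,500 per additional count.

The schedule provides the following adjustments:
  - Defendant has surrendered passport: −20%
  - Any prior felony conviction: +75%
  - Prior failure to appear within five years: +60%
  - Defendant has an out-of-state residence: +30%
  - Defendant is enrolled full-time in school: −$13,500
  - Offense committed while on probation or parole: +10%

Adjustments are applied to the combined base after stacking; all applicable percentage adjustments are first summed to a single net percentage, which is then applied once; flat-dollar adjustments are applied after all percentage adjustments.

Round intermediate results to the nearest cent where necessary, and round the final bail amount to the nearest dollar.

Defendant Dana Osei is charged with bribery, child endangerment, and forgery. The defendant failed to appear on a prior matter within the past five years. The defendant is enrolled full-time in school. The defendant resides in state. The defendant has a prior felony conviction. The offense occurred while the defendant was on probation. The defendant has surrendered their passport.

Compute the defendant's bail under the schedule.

Base amounts from the schedule: bribery $10,250; child endangerment $19,000; forgery $21,000.
Stacking rule: highest base plus $5,500 per additional charge. Highest is forgery at $21,000; 2 additional charges → +$11,000. Combined base = $32,000.
Net percentage adjustment: −20% +75% +60% +10% = +125%. $32,000 × 2.25 = $72,000.
Defendant is enrolled full-time in school (−$13,500 flat): $72,000 − $13,500 = $58,500.

$58,500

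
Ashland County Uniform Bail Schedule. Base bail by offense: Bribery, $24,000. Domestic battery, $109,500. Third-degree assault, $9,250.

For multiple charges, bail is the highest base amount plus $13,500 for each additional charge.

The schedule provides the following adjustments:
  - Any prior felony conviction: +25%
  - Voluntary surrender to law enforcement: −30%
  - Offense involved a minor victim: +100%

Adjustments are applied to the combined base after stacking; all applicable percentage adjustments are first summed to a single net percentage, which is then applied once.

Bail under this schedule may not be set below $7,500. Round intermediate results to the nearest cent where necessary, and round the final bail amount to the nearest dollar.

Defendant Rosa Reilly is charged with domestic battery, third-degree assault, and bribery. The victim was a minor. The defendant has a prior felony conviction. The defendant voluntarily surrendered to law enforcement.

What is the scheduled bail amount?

$266,175

Base amounts from the schedule: domestic battery $109,500; third-degree assault $9,250; bribery $24,000.
Stacking rule: highest base plus $13,500 per additional charge. Highest is domestic battery at $109,500; 2 additional charges → +$27,000. Combined base = $136,500.
Net percentage adjustment: +25% −30% +100% = +95%. $136,500 × 1.95 = $266,175.
$266,175 is at or above the $7,500 minimum.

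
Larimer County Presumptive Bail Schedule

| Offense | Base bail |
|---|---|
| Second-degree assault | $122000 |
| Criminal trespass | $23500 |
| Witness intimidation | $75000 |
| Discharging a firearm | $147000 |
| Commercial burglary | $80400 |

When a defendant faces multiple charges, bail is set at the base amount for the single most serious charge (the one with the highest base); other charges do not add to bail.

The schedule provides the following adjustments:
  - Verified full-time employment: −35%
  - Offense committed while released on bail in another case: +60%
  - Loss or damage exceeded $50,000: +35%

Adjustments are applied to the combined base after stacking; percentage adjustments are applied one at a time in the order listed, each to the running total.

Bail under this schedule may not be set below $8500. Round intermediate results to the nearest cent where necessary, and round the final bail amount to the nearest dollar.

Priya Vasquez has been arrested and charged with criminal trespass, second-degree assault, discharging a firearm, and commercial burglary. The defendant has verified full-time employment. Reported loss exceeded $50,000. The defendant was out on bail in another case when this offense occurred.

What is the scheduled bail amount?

Base amounts from the schedule: criminal trespass $23500; second-degree assault $122000; discharging a firearm $147000; commercial burglary $80400.
Stacking rule: use the highest base only. Highest is discharging a firearm at $147000. Combined base = $147000.
Verified full-time employment (−35%): $147000 × 0.65 = $95550.
Offense committed while released on bail in another case (+60%): $95550 × 1.6 = $152880.
Loss or damage exceeded $50,000 (+35%): $152880 × 1.35 = $206388.
$206388 is at or above the $8500 minimum.

$206388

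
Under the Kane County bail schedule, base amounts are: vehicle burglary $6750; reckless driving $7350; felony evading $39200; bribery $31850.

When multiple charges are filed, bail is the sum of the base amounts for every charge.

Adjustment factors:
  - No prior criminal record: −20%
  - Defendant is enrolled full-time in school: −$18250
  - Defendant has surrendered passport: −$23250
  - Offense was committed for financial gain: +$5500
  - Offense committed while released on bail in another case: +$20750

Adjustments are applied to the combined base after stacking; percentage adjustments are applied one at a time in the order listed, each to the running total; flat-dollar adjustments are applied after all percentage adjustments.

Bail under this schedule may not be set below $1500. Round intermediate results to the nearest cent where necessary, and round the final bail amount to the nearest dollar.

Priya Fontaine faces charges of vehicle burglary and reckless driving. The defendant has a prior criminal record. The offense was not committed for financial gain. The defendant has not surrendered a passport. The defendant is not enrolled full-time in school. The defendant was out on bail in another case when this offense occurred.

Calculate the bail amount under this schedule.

$34850

Base amounts from the schedule: vehicle burglary $6750; reckless driving $7350.
Stacking rule: sum of all bases. $6750 + $7350 = $14100.
Offense committed while released on bail in another case (+$20750 flat): $14100 + $20750 = $34850.
$34850 is at or above the $1500 minimum.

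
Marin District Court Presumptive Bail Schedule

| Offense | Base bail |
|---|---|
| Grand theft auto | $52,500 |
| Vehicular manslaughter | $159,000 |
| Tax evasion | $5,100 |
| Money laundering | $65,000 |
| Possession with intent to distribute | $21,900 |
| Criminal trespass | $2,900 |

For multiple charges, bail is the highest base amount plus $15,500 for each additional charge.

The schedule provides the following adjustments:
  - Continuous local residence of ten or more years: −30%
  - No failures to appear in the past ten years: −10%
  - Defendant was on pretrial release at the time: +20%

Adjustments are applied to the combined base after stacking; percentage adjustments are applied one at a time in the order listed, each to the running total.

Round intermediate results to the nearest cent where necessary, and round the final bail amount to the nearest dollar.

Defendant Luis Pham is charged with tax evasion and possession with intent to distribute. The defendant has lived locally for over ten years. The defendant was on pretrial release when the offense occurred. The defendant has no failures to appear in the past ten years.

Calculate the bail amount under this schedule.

$28,274

Base amounts from the schedule: tax evasion $5,100; possession with intent to distribute $21,900.
Stacking rule: highest base plus $15,500 per additional charge. Highest is possession with intent to distribute at $21,900; 1 additional charge → +$15,500. Combined base = $37,400.
Continuous local residence of ten or more years (−30%): $37,400 × 0.7 = $26,180.
No failures to appear in the past ten years (−10%): $26,180 × 0.9 = $23,562.
Defendant was on pretrial release at the time (+20%): $23,562 × 1.2 = $28,274.40.
Rounded to the nearest dollar: $28,274.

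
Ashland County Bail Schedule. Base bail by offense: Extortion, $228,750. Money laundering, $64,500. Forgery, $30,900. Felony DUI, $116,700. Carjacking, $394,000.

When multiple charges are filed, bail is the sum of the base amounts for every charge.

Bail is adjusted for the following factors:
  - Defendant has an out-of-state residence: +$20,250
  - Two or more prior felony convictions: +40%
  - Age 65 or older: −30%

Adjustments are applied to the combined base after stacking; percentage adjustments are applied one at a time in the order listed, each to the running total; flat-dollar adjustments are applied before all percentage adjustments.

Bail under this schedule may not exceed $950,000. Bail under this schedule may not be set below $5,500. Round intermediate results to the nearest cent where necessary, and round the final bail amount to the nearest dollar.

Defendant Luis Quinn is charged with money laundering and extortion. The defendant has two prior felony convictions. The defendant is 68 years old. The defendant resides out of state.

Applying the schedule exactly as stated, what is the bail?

$307,230

Base amounts from the schedule: money laundering $64,500; extortion $228,750.
Stacking rule: sum of all bases. $64,500 + $228,750 = $293,250.
Defendant has an out-of-state residence (+$20,250 flat): $293,250 + $20,250 = $313,500.
Two or more prior felony convictions (+40%): $313,500 × 1.4 = $438,900.
Age 65 or older (−30%): $438,900 × 0.7 = $307,230.
$307,230 is within the $950,000 maximum.
$307,230 is at or above the $5,500 minimum.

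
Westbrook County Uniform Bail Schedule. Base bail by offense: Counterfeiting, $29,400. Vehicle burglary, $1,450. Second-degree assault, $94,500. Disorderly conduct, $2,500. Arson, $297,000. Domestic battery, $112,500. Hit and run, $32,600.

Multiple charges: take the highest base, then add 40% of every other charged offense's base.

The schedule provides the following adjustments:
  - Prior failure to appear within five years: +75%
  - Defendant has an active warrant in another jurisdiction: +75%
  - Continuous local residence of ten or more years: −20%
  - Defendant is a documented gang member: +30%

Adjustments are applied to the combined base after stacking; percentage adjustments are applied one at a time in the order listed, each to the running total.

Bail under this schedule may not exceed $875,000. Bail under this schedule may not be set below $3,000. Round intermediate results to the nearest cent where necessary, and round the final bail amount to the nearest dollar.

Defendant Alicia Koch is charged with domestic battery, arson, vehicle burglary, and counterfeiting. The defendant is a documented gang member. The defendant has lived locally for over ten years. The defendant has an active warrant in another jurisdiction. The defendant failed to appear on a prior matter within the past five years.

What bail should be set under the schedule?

$875,000

Base amounts from the schedule: domestic battery $112,500; arson $297,000; vehicle burglary $1,450; counterfeiting $29,400.
Stacking rule: highest base plus 40% of each additional charge. Highest is arson at $297,000. Additional: $112,500 × 40% = $45,000; $1,450 × 40% = $580; $29,400 × 40% = $11,760. Combined base = $297,000 + $57,340 = $354,340.
Prior failure to appear within five years (+75%): $354,340 × 1.75 = $620,095.
Defendant has an active warrant in another jurisdiction (+75%): $620,095 × 1.75 = $1,085,166.25.
Continuous local residence of ten or more years (−20%): $1,085,166.25 × 0.8 = $868,133.
Defendant is a documented gang member (+30%): $868,133 × 1.3 = $1,128,572.90.
Result $1,128,572.90 exceeds the maximum of $875,000; bail is capped at $875,000.
$875,000 is at or above the $3,000 minimum.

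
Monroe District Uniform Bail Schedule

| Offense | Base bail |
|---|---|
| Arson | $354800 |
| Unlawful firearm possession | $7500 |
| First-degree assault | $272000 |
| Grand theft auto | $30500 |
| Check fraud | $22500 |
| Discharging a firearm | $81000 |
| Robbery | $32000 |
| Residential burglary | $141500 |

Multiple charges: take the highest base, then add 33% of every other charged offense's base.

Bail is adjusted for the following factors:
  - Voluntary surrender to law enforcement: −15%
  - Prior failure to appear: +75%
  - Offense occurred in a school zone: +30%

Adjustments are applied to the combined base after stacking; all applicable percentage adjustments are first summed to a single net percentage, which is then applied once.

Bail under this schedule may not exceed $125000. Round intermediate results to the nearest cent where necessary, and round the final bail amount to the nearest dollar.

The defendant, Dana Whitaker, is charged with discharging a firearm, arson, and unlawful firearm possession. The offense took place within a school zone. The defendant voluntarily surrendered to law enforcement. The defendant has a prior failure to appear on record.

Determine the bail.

$125000

Base amounts from the schedule: discharging a firearm $81000; arson $354800; unlawful firearm possession $7500.
Stacking rule: highest base plus 33% of each additional charge. Highest is arson at $354800. Additional: $81000 × 33% = $26730; $7500 × 33% = $2475. Combined base = $354800 + $29205 = $384005.
Net percentage adjustment: −15% +75% +30% = +90%. $384005 × 1.9 = $729609.50.
Result $729609.50 exceeds the maximum of $125000; bail is capped at $125000.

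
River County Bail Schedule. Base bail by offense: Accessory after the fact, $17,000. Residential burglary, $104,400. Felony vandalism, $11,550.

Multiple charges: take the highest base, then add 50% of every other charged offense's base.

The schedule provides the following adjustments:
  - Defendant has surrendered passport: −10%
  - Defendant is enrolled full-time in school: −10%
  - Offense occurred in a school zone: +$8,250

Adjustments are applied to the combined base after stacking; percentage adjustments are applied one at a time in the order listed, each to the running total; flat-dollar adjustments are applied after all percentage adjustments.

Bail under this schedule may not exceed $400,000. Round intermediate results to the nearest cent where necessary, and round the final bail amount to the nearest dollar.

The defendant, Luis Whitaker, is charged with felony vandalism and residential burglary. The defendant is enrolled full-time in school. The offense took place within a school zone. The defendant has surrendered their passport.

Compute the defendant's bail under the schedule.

Base amounts from the schedule: felony vandalism $11,550; residential burglary $104,400.
Stacking rule: highest base plus 50% of each additional charge. Highest is residential burglary at $104,400. Additional: $11,550 × 50% = $5,775. Combined base = $104,400 + $5,775 = $110,175.
Defendant has surrendered passport (−10%): $110,175 × 0.9 = $99,157.50.
Defendant is enrolled full-time in school (−10%): $99,157.50 × 0.9 = $89,241.75.
Offense occurred in a school zone (+$8,250 flat): $89,241.75 + $8,250 = $97,491.75.
$97,491.75 is within the $400,000 maximum.
Rounded to the nearest dollar: $97,492.

$97,492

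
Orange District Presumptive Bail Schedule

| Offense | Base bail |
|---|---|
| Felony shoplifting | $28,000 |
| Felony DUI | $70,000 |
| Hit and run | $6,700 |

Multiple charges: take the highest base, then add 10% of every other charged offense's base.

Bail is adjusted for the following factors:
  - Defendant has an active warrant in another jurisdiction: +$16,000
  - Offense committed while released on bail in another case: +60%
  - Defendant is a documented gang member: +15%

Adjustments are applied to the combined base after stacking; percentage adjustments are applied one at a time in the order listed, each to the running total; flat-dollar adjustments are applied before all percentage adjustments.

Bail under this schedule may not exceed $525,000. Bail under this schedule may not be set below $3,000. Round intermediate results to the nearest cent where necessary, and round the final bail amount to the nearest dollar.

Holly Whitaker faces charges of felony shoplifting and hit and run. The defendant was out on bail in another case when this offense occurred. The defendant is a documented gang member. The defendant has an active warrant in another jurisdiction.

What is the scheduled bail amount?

Base amounts from the schedule: felony shoplifting $28,000; hit and run $6,700.
Stacking rule: highest base plus 10% of each additional charge. Highest is felony shoplifting at $28,000. Additional: $6,700 × 10% = $670. Combined base = $28,000 + $670 = $28,670.
Defendant has an active warrant in another jurisdiction (+$16,000 flat): $28,670 + $16,000 = $44,670.
Offense committed while released on bail in another case (+60%): $44,670 × 1.6 = $71,472.
Defendant is a documented gang member (+15%): $71,472 × 1.15 = $82,192.80.
$82,192.80 is within the $525,000 maximum.
$82,192.80 is at or above the $3,000 minimum.
Rounded to the nearest dollar: $82,193.

$82,193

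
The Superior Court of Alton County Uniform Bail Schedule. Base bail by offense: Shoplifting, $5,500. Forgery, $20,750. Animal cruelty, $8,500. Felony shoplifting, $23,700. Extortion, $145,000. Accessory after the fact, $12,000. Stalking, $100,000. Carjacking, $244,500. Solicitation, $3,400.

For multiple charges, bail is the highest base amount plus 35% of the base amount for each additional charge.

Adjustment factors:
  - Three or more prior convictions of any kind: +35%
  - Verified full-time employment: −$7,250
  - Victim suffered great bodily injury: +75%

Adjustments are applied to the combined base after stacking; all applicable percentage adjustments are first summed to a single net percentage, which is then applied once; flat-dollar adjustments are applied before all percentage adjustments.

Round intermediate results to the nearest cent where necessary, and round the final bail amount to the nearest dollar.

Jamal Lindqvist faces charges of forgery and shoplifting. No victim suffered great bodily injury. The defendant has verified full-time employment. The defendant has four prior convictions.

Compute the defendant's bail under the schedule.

Base amounts from the schedule: forgery $20,750; shoplifting $5,500.
Stacking rule: highest base plus 35% of each additional charge. Highest is forgery at $20,750. Additional: $5,500 × 35% = $1,925. Combined base = $20,750 + $1,925 = $22,675.
Verified full-time employment (−$7,250 flat): $22,675 − $7,250 = $15,425.
Three or more prior convictions of any kind (+35%): $15,425 × 1.35 = $20,823.75.
Rounded to the nearest dollar: $20,824.

$20,824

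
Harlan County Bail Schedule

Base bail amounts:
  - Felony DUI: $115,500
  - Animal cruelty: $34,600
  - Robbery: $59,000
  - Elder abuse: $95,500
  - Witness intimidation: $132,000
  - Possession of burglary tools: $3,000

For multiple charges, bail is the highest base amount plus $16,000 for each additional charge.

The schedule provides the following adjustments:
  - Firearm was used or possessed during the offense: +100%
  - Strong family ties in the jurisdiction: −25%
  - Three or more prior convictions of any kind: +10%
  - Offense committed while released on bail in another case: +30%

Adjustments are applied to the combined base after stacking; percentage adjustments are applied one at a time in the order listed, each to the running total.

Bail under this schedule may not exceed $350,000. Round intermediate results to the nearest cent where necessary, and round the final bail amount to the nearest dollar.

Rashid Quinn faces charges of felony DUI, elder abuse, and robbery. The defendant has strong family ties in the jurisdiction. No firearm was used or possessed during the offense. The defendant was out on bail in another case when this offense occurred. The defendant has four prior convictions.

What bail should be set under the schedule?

Base amounts from the schedule: felony DUI $115,500; elder abuse $95,500; robbery $59,000.
Stacking rule: highest base plus $16,000 per additional charge. Highest is felony DUI at $115,500; 2 additional charges → +$32,000. Combined base = $147,500.
Strong family ties in the jurisdiction (−25%): $147,500 × 0.75 = $110,625.
Three or more prior convictions of any kind (+10%): $110,625 × 1.1 = $121,687.50.
Offense committed while released on bail in another case (+30%): $121,687.50 × 1.3 = $158,193.75.
$158,193.75 is within the $350,000 maximum.
Rounded to the nearest dollar: $158,194.

$158,194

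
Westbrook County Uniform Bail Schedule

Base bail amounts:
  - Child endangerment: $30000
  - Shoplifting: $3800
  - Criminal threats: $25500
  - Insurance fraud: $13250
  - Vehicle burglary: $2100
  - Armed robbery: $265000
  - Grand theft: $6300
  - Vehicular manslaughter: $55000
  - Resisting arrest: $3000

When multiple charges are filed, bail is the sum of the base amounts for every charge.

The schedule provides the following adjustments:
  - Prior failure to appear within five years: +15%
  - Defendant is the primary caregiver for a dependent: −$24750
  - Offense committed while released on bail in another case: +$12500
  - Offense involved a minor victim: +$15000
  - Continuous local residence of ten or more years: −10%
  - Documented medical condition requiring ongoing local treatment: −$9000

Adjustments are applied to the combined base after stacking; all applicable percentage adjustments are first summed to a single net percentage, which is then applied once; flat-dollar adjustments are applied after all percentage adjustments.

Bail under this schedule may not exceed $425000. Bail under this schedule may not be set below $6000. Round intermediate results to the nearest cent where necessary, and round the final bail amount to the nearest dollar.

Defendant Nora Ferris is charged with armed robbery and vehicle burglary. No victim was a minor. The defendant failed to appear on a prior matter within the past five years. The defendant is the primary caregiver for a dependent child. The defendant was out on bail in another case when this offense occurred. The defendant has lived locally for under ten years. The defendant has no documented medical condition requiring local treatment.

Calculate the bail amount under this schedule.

Base amounts from the schedule: armed robbery $265000; vehicle burglary $2100.
Stacking rule: sum of all bases. $265000 + $2100 = $267100.
Prior failure to appear within five years (+15%): $267100 × 1.15 = $307165.
Defendant is the primary caregiver for a dependent (−$24750 flat): $307165 − $24750 = $282415.
Offense committed while released on bail in another case (+$12500 flat): $282415 + $12500 = $294915.
$294915 is within the $425000 maximum.
$294915 is at or above the $6000 minimum.

$294915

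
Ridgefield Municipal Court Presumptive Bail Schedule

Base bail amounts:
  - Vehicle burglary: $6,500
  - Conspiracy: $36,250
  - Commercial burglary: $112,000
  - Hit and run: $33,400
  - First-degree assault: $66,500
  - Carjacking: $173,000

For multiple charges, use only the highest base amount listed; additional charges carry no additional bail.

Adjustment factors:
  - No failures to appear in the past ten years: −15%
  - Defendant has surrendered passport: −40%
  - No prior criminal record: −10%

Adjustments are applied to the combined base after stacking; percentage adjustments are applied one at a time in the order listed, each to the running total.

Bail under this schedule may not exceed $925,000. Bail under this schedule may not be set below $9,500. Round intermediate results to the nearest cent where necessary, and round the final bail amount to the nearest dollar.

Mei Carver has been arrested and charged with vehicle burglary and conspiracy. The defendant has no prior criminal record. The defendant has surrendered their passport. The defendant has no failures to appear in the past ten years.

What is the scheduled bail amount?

Base amounts from the schedule: vehicle burglary $6,500; conspiracy $36,250.
Stacking rule: use the highest base only. Highest is conspiracy at $36,250. Combined base = $36,250.
No failures to appear in the past ten years (−15%): $36,250 × 0.85 = $30,812.50.
Defendant has surrendered passport (−40%): $30,812.50 × 0.6 = $18,487.50.
No prior criminal record (−10%): $18,487.50 × 0.9 = $16,638.75.
$16,638.75 is within the $925,000 maximum.
$16,638.75 is at or above the $9,500 minimum.
Rounded to the nearest dollar: $16,639.

$16,639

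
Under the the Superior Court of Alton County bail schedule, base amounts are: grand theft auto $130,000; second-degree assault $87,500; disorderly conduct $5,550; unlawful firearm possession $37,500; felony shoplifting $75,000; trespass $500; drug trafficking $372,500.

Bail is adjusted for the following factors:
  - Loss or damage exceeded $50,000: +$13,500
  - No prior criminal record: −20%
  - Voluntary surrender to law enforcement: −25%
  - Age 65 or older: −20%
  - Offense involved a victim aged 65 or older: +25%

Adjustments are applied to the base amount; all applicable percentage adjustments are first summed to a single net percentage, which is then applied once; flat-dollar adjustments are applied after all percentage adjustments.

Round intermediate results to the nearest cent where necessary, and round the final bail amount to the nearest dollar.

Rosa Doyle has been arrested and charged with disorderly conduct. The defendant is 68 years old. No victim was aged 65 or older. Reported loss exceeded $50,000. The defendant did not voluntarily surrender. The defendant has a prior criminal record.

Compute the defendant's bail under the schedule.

$17,940

Base amounts from the schedule: disorderly conduct $5,550.
Single charge. Combined base = $5,550.
Age 65 or older (−20%): $5,550 × 0.8 = $4,440.
Loss or damage exceeded $50,000 (+$13,500 flat): $4,440 + $13,500 = $17,940.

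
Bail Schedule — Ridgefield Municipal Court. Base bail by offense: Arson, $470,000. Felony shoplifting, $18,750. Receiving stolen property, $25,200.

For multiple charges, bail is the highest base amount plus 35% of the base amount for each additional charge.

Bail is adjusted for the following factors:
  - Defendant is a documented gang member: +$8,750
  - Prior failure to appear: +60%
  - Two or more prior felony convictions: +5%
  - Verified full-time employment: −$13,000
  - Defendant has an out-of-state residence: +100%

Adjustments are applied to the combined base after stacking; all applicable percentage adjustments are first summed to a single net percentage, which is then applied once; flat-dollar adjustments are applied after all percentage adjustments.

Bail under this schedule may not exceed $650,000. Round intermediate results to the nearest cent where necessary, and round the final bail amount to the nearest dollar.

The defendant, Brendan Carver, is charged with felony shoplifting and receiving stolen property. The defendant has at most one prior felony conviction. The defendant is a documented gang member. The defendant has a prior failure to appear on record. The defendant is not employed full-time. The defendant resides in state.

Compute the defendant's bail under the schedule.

$59,570

Base amounts from the schedule: felony shoplifting $18,750; receiving stolen property $25,200.
Stacking rule: highest base plus 35% of each additional charge. Highest is receiving stolen property at $25,200. Additional: $18,750 × 35% = $6,562.50. Combined base = $25,200 + $6,562.50 = $31,762.50.
Prior failure to appear (+60%): $31,762.50 × 1.6 = $50,820.
Defendant is a documented gang member (+$8,750 flat): $50,820 + $8,750 = $59,570.
$59,570 is within the $650,000 maximum.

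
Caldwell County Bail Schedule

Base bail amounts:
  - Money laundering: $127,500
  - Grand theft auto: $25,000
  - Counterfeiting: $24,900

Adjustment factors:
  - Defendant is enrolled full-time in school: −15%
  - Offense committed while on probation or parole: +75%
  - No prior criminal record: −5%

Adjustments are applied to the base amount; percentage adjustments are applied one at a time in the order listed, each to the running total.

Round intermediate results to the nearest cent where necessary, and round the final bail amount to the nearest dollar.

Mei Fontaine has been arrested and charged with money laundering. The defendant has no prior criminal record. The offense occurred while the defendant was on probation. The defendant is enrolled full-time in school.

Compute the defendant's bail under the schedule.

$180,173

Base amounts from the schedule: money laundering $127,500.
Single charge. Combined base = $127,500.
Defendant is enrolled full-time in school (−15%): $127,500 × 0.85 = $108,375.
Offense committed while on probation or parole (+75%): $108,375 × 1.75 = $189,656.25.
No prior criminal record (−5%): $189,656.25 × 0.95 = $180,173.44.
Rounded to the nearest dollar: $180,173.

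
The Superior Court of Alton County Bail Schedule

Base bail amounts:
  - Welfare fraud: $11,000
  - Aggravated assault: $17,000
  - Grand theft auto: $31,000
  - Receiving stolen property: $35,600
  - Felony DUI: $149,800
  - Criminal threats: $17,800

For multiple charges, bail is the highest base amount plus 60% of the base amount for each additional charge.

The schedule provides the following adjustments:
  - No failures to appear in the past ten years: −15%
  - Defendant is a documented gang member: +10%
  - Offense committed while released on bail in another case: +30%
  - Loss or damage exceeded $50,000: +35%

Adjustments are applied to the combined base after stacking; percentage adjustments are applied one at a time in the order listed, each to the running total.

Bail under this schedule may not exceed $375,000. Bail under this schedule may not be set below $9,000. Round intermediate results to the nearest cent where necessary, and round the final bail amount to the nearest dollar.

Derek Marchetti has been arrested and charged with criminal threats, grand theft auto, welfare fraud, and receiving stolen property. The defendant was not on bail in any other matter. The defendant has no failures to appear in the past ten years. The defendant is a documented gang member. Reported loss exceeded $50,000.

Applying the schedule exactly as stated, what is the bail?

$90,226

Base amounts from the schedule: criminal threats $17,800; grand theft auto $31,000; welfare fraud $11,000; receiving stolen property $35,600.
Stacking rule: highest base plus 60% of each additional charge. Highest is receiving stolen property at $35,600. Additional: $17,800 × 60% = $10,680; $31,000 × 60% = $18,600; $11,000 × 60% = $6,600. Combined base = $35,600 + $35,880 = $71,480.
No failures to appear in the past ten years (−15%): $71,480 × 0.85 = $60,758.
Defendant is a documented gang member (+10%): $60,758 × 1.1 = $66,833.80.
Loss or damage exceeded $50,000 (+35%): $66,833.80 × 1.35 = $90,225.63.
$90,225.63 is within the $375,000 maximum.
$90,225.63 is at or above the $9,000 minimum.
Rounded to the nearest dollar: $90,226.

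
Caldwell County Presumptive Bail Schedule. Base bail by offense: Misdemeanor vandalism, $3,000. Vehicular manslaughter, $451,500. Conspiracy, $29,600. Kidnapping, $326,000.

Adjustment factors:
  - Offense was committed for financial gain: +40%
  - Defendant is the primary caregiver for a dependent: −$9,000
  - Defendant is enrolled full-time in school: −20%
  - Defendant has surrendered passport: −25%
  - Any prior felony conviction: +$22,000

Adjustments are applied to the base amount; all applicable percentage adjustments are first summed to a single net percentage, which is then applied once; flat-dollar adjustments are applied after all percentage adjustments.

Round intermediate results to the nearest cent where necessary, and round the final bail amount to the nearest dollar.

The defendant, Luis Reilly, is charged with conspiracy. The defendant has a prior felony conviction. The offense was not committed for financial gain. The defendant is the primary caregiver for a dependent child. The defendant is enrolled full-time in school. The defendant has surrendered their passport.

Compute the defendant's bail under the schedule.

$29,280

Base amounts from the schedule: conspiracy $29,600.
Single charge. Combined base = $29,600.
Net percentage adjustment: −20% −25% = −45%. $29,600 × 0.55 = $16,280.
Defendant is the primary caregiver for a dependent (−$9,000 flat): $16,280 − $9,000 = $7,280.
Any prior felony conviction (+$22,000 flat): $7,280 + $22,000 = $29,280.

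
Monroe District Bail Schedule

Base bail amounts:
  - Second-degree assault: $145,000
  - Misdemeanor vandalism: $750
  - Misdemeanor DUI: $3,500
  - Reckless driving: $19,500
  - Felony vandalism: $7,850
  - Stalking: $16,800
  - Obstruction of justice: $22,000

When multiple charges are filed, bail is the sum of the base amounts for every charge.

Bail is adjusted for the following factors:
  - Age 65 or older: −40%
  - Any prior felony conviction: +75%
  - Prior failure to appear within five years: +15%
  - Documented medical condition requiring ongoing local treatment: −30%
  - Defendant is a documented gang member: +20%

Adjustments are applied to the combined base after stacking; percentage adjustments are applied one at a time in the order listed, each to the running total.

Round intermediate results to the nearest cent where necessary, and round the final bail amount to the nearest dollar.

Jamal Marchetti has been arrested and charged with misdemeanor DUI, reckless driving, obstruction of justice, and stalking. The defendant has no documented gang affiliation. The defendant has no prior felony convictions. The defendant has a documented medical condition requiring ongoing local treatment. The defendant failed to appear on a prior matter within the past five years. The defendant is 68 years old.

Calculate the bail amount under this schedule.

Base amounts from the schedule: misdemeanor DUI $3,500; reckless driving $19,500; obstruction of justice $22,000; stalking $16,800.
Stacking rule: sum of all bases. $3,500 + $19,500 + $22,000 + $16,800 = $61,800.
Age 65 or older (−40%): $61,800 × 0.6 = $37,080.
Prior failure to appear within five years (+15%): $37,080 × 1.15 = $42,642.
Documented medical condition requiring ongoing local treatment (−30%): $42,642 × 0.7 = $29,849.40.
Rounded to the nearest dollar: $29,849.

$29,849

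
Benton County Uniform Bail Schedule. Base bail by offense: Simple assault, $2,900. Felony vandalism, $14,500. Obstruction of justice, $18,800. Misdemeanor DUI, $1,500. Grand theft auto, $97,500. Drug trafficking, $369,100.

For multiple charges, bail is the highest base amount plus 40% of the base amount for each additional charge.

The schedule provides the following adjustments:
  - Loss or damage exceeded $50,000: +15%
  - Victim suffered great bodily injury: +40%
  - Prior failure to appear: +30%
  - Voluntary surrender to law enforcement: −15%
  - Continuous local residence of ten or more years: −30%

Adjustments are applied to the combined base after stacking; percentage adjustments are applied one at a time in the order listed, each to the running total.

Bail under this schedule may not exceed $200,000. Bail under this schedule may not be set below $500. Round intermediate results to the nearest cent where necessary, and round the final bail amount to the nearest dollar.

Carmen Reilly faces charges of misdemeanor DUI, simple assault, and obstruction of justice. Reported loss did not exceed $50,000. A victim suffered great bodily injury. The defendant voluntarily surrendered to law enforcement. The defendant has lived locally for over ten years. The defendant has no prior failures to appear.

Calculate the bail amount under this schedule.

$17,126

Base amounts from the schedule: misdemeanor DUI $1,500; simple assault $2,900; obstruction of justice $18,800.
Stacking rule: highest base plus 40% of each additional charge. Highest is obstruction of justice at $18,800. Additional: $1,500 × 40% = $600; $2,900 × 40% = $1,160. Combined base = $18,800 + $1,760 = $20,560.
Victim suffered great bodily injury (+40%): $20,560 × 1.4 = $28,784.
Voluntary surrender to law enforcement (−15%): $28,784 × 0.85 = $24,466.40.
Continuous local residence of ten or more years (−30%): $24,466.40 × 0.7 = $17,126.48.
$17,126.48 is within the $200,000 maximum.
$17,126.48 is at or above the $500 minimum.
Rounded to the nearest dollar: $17,126.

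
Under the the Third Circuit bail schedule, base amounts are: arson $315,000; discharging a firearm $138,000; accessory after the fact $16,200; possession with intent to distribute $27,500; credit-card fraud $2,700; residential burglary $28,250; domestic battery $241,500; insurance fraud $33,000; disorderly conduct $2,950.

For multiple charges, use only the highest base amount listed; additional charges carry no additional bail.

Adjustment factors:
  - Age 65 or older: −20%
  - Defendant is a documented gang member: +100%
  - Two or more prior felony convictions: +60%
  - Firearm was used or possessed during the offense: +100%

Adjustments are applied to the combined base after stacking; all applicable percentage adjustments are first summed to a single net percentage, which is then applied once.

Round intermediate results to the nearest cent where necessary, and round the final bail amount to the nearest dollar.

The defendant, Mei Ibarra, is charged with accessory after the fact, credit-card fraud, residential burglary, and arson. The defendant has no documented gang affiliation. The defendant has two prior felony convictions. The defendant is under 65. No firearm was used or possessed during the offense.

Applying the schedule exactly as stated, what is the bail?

$504,000

Base amounts from the schedule: accessory after the fact $16,200; credit-card fraud $2,700; residential burglary $28,250; arson $315,000.
Stacking rule: use the highest base only. Highest is arson at $315,000. Combined base = $315,000.
Two or more prior felony convictions (+60%): $315,000 × 1.6 = $504,000.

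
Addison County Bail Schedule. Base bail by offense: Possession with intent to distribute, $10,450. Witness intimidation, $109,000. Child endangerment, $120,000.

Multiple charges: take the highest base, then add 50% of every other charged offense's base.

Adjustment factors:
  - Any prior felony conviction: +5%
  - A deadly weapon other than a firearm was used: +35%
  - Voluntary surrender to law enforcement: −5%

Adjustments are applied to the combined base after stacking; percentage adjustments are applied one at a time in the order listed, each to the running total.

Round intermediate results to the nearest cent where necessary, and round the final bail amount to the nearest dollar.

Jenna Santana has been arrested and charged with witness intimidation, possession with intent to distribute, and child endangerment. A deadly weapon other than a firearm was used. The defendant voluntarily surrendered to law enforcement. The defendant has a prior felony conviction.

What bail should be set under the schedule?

Base amounts from the schedule: witness intimidation $109,000; possession with intent to distribute $10,450; child endangerment $120,000.
Stacking rule: highest base plus 50% of each additional charge. Highest is child endangerment at $120,000. Additional: $109,000 × 50% = $54,500; $10,450 × 50% = $5,225. Combined base = $120,000 + $59,725 = $179,725.
Any prior felony conviction (+5%): $179,725 × 1.05 = $188,711.25.
A deadly weapon other than a firearm was used (+35%): $188,711.25 × 1.35 = $254,760.19.
Voluntary surrender to law enforcement (−5%): $254,760.19 × 0.95 = $242,022.18.
Rounded to the nearest dollar: $242,022.

$242,022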